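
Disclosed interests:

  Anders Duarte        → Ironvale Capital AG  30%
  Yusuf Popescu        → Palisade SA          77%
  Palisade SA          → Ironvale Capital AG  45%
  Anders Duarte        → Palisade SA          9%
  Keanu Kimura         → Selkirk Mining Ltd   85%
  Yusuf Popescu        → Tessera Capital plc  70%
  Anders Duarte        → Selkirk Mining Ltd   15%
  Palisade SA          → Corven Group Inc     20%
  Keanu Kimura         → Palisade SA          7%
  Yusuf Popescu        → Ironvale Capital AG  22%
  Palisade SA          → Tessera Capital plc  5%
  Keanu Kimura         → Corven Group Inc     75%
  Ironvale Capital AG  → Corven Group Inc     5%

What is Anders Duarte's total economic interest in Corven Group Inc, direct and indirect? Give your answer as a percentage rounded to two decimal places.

3.50%

Anders reaches Corven along 3 paths.
Via Palisade: 9% × 20% = 1.8%.
Via Palisade → Ironvale: 9% × 45% × 5% = 0.2025%.
Via Ironvale: 30% × 5% = 1.5%.
Total: 1.8% + 0.2025% + 1.5% = 3.5025%.
Rounded: 3.50%.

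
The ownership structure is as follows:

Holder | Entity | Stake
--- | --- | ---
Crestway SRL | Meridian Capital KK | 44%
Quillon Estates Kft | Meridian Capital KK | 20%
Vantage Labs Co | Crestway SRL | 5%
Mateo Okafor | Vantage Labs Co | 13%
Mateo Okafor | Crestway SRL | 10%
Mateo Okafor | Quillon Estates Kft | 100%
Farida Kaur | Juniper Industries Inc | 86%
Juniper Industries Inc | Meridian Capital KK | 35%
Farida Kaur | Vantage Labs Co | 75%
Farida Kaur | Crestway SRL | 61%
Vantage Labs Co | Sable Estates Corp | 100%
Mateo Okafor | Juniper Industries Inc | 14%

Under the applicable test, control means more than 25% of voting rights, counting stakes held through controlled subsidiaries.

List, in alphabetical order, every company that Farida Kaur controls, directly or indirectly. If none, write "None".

Crestway SRL, Juniper Industries Inc, Meridian Capital KK, Sable Estates Corp, Vantage Labs Co

Farida holds 75% of Vantage, so Farida controls Vantage.
Farida holds 86% of Juniper, so Farida controls Juniper.
Farida and Vantage together hold 61% + 5% = 66% of Crestway, so Farida controls Crestway.
Vantage holds 100% of Sable, so Farida controls Sable.
Juniper and Crestway together hold 35% + 44% = 79% of Meridian, so Farida controls Meridian.
No other company's threshold is met.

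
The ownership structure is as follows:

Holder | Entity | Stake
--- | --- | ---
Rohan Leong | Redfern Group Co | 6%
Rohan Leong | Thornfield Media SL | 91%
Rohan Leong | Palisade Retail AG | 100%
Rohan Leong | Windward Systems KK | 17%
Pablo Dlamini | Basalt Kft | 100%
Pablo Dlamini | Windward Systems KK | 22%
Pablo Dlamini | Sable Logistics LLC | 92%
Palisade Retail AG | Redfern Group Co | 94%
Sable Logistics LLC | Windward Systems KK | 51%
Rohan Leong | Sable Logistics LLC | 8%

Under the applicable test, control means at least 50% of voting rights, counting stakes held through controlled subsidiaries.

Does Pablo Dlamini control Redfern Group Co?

No

Pablo holds 92% of Sable, so Pablo controls Sable.
Pablo and Sable together hold 22% + 51% = 73% of Windward, so Pablo controls Windward.
Pablo holds 100% of Basalt, so Pablo controls Basalt.
Neither Pablo nor any entity Pablo controls holds any voting interest in Redfern.
So Pablo does not control Redfern.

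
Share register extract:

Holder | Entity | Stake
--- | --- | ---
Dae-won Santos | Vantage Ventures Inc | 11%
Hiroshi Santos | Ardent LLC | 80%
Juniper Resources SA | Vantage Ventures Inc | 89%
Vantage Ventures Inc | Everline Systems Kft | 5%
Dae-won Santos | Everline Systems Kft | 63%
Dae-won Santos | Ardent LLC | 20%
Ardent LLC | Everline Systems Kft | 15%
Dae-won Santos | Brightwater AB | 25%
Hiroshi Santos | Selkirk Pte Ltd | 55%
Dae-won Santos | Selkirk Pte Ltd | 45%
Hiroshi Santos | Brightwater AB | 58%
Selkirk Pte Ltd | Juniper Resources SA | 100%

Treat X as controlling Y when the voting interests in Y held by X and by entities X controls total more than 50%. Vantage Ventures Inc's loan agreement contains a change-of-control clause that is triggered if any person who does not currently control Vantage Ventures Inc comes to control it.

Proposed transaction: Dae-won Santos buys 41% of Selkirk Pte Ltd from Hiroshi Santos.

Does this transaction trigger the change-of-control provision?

Yes

The purchase adds only to Dae-won's holdings (Hiroshi's stake shrinks), so Dae-won is the only person who could newly come to control Vantage.
Dae-won holds 63% of Everline, so Dae-won controls Everline.
In Vantage, Dae-won's side holds only 11%, not > 50%.
So before the transaction, Dae-won does not control Vantage.
After the purchase, Dae-won's direct stake in Selkirk rises to 45% + 41% = 86%, and Hiroshi's stake falls to 14%.
Dae-won holds 86% of Selkirk, so Dae-won controls Selkirk.
Selkirk holds 100% of Juniper, so Dae-won controls Juniper.
Dae-won and Juniper together hold 11% + 89% = 100% of Vantage, so Dae-won controls Vantage.
Dae-won did not control Vantage before and does after, so the clause is triggered.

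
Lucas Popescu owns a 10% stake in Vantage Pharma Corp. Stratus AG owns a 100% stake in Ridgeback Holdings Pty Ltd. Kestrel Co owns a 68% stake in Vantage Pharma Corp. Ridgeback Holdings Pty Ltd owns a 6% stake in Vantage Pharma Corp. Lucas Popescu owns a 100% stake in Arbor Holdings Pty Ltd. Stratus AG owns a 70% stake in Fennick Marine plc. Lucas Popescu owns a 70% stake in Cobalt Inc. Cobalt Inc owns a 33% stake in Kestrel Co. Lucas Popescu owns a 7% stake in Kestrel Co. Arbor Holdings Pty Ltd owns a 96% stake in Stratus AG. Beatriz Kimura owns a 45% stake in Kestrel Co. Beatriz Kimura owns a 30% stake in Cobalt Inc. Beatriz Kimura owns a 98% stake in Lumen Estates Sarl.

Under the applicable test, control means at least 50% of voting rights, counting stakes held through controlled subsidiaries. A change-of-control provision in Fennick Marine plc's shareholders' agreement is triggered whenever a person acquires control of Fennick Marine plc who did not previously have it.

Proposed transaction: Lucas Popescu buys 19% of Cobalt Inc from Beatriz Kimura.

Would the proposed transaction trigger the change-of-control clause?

No

The purchase adds only to Lucas's holdings (Beatriz's stake shrinks), so Lucas is the only person who could newly come to control Fennick.
Lucas holds 100% of Arbor, so Lucas controls Arbor.
Arbor holds 96% of Stratus, so Lucas controls Stratus.
Stratus holds 70% of Fennick, so Lucas controls Fennick.
So Lucas already controls Fennick before the transaction.
After the purchase, Lucas's direct stake in Cobalt rises to 70% + 19% = 89%, and Beatriz's stake falls to 11%.
Lucas controlled Fennick already, so this is not a new person acquiring control; every other person's position is unchanged or reduced.
No new person acquires control, so the clause is not triggered.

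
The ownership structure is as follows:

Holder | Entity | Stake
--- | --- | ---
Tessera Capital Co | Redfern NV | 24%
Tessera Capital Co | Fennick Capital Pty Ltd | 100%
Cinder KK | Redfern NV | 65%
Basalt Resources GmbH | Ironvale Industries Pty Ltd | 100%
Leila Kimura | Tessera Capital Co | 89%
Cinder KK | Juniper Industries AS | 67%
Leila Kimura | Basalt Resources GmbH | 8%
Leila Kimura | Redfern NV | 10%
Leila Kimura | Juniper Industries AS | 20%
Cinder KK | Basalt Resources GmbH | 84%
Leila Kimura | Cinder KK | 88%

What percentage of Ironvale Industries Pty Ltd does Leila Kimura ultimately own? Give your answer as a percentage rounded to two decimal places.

81.92%

Leila reaches Ironvale along 2 paths.
Via Cinder → Basalt: 88% × 84% × 100% = 73.92%.
Via Basalt: 8% × 100% = 8%.
Total: 73.92% + 8% = 81.92%.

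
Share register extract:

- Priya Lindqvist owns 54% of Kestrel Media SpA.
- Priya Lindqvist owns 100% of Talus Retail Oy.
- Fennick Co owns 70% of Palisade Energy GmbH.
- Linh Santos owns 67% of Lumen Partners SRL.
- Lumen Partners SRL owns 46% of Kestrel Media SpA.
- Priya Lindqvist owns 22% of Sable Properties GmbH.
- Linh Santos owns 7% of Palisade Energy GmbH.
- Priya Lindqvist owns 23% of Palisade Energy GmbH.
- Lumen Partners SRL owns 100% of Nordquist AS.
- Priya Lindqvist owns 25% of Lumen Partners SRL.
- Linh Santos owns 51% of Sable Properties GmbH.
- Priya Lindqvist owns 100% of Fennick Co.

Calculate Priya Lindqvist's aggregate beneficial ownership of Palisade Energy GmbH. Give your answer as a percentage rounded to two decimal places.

93.00%

Priya reaches Palisade along 2 paths.
Via Fennick: 100% × 70% = 70%.
Direct stake: 23% = 23%.
Total: 70% + 23% = 93%.
Rounded: 93.00%.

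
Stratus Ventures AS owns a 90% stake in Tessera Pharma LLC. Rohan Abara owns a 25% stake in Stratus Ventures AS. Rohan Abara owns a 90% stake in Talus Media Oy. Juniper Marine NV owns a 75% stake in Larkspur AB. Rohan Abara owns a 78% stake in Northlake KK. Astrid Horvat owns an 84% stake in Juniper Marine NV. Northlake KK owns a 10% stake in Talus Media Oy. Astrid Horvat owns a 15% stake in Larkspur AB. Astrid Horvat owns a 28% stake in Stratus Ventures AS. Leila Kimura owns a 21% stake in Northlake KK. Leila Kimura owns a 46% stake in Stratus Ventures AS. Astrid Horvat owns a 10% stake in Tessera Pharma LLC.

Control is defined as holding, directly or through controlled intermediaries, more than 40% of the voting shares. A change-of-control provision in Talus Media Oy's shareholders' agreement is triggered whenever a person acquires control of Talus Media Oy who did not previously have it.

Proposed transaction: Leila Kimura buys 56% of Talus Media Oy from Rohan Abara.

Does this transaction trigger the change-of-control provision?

Yes

The purchase adds only to Leila's holdings (Rohan's stake shrinks), so Leila is the only person who could newly come to control Talus.
Leila holds 46% of Stratus, so Leila controls Stratus.
Stratus holds 90% of Tessera, so Leila controls Tessera.
Neither Leila nor any entity Leila controls holds any voting interest in Talus.
So before the transaction, Leila does not control Talus.
After the purchase, Leila holds 56% of Talus directly, and Rohan's stake falls to 34%.
Leila holds 56% of Talus, so Leila controls Talus.
Leila did not control Talus before and does after, so the clause is triggered.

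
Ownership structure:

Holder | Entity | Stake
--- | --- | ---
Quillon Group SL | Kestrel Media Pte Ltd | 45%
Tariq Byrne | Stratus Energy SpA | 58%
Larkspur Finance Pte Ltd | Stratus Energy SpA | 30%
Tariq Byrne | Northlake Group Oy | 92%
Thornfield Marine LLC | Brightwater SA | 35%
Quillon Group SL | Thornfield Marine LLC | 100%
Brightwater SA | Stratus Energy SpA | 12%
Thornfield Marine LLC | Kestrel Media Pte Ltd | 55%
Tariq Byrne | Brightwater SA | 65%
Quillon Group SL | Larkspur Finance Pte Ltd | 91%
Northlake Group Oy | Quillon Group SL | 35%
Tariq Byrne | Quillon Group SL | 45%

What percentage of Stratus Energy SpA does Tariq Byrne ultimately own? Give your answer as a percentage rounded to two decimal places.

90.12%

Tariq reaches Stratus along 6 paths.
Via Quillon → Thornfield → Brightwater: 45% × 100% × 35% × 12% = 1.89%.
Via Northlake → Quillon → Thornfield → Brightwater: 92% × 35% × 100% × 35% × 12% = 1.3524%.
Via Brightwater: 65% × 12% = 7.8%.
Direct stake: 58% = 58%.
Via Quillon → Larkspur: 45% × 91% × 30% = 12.285%.
Via Northlake → Quillon → Larkspur: 92% × 35% × 91% × 30% = 8.7906%.
Total: 1.89% + 1.3524% + 7.8% + 58% + 12.285% + 8.7906% = 90.118%.
Rounded: 90.12%.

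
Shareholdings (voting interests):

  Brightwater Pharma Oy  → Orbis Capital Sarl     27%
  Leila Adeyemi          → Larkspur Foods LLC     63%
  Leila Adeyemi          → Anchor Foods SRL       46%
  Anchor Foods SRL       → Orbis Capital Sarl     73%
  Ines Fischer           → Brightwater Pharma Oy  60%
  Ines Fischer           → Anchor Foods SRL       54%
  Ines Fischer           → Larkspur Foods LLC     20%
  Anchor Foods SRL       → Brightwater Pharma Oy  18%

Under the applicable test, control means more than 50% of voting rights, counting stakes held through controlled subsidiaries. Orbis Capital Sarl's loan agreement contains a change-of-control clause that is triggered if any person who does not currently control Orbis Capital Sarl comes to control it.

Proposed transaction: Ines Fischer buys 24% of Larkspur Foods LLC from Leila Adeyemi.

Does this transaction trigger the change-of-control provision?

The purchase adds only to Ines's holdings (Leila's stake shrinks), so Ines is the only person who could newly come to control Orbis.
Ines holds 54% of Anchor, so Ines controls Anchor.
Anchor and Ines together hold 18% + 60% = 78% of Brightwater, so Ines controls Brightwater.
Brightwater and Anchor together hold 27% + 73% = 100% of Orbis, so Ines controls Orbis.
So Ines already controls Orbis before the transaction.
After the purchase, Ines's direct stake in Larkspur rises to 20% + 24% = 44%, and Leila's stake falls to 39%.
Ines controlled Orbis already, so this is not a new person acquiring control; every other person's position is unchanged or reduced.
No new person acquires control, so the clause is not triggered.

No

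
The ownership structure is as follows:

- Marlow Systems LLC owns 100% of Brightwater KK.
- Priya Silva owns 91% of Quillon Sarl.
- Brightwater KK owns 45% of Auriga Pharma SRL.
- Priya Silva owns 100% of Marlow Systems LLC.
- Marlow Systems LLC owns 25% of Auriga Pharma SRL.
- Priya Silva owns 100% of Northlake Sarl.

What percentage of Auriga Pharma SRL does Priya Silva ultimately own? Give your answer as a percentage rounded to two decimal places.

70.00%

Priya reaches Auriga along 2 paths.
Via Marlow → Brightwater: 100% × 100% × 45% = 45%.
Via Marlow: 100% × 25% = 25%.
Total: 45% + 25% = 70%.
Rounded: 70.00%.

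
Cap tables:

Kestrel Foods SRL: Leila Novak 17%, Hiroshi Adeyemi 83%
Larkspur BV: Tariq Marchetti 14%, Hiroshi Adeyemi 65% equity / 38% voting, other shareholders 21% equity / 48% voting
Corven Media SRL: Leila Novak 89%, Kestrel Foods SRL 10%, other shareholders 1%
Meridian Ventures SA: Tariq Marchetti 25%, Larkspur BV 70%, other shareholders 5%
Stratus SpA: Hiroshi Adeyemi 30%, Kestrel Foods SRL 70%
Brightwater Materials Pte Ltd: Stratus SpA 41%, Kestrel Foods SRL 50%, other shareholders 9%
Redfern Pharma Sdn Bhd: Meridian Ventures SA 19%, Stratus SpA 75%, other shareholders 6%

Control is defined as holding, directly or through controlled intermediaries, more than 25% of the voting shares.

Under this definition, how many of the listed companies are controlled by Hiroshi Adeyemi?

Hiroshi holds 83% of Kestrel, so Hiroshi controls Kestrel.
Hiroshi holds 38% of Larkspur, so Hiroshi controls Larkspur.
Larkspur holds 70% of Meridian, so Hiroshi controls Meridian.
Hiroshi and Kestrel together hold 30% + 70% = 100% of Stratus, so Hiroshi controls Stratus.
Stratus and Kestrel together hold 41% + 50% = 91% of Brightwater, so Hiroshi controls Brightwater.
Meridian and Stratus together hold 19% + 75% = 94% of Redfern, so Hiroshi controls Redfern.
No other company's threshold is met.
Hiroshi controls 6 companies.

6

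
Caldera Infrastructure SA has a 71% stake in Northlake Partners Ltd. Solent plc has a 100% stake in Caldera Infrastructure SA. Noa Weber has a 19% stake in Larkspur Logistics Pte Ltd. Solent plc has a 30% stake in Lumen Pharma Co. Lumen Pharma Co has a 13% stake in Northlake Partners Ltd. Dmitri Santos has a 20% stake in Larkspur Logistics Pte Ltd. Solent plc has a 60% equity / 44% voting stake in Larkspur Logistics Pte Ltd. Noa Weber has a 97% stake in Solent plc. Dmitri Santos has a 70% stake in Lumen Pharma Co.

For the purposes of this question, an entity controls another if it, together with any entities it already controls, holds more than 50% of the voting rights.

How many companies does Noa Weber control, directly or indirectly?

4

Noa holds 97% of Solent, so Noa controls Solent.
Noa and Solent together hold 19% + 44% = 63% of Larkspur, so Noa controls Larkspur.
Solent holds 100% of Caldera, so Noa controls Caldera.
Caldera holds 71% of Northlake, so Noa controls Northlake.
No other company's threshold is met.
Noa controls 4 companies.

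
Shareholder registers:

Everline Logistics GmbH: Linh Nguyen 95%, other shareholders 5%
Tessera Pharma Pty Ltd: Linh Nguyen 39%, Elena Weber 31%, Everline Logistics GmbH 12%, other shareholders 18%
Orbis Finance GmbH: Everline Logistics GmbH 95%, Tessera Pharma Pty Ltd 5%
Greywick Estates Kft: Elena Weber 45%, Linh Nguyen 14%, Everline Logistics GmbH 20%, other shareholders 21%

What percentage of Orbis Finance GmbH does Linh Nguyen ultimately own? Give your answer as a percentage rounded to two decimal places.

92.77%

Linh reaches Orbis along 3 paths.
Via Everline: 95% × 95% = 90.25%.
Via Tessera: 39% × 5% = 1.95%.
Via Everline → Tessera: 95% × 12% × 5% = 0.57%.
Total: 90.25% + 1.95% + 0.57% = 92.77%.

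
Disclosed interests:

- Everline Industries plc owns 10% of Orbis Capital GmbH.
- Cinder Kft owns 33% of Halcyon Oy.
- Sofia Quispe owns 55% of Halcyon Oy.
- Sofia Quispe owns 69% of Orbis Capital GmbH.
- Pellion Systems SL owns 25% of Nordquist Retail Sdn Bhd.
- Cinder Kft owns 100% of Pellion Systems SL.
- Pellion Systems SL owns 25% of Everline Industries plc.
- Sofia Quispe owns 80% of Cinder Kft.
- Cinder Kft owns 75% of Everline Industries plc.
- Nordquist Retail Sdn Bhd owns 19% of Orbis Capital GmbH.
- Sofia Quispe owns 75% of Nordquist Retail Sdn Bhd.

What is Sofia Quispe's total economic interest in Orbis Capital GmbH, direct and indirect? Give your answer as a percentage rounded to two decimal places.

95.05%

Sofia reaches Orbis along 5 paths.
Via Nordquist: 75% × 19% = 14.25%.
Via Cinder → Pellion → Nordquist: 80% × 100% × 25% × 19% = 3.8%.
Via Cinder → Everline: 80% × 75% × 10% = 6%.
Via Cinder → Pellion → Everline: 80% × 100% × 25% × 10% = 2%.
Direct stake: 69% = 69%.
Total: 14.25% + 3.8% + 6% + 2% + 69% = 95.05%.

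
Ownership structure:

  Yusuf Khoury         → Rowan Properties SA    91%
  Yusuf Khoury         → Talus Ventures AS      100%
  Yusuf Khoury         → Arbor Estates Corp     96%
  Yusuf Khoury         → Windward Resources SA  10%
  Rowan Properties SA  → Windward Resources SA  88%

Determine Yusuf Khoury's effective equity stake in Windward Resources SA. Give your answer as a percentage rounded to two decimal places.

90.08%

Yusuf reaches Windward along 2 paths.
Direct stake: 10% = 10%.
Via Rowan: 91% × 88% = 80.08%.
Total: 10% + 80.08% = 90.08%.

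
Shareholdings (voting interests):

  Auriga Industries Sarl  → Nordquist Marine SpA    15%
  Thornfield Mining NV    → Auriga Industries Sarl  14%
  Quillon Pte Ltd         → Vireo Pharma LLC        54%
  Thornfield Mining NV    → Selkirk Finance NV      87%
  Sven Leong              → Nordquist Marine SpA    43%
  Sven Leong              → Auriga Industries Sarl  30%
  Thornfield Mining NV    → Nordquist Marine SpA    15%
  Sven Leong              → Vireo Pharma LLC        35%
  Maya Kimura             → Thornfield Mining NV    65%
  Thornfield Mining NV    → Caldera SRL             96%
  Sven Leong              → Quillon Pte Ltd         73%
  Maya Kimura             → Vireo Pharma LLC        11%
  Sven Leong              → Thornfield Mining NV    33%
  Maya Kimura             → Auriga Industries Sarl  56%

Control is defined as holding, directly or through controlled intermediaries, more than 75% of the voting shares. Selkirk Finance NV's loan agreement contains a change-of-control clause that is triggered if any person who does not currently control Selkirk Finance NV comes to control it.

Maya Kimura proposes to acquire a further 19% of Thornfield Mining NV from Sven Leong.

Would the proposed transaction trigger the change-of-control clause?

Yes

The purchase adds only to Maya's holdings (Sven's stake shrinks), so Maya is the only person who could newly come to control Selkirk.
Maya's largest direct stake is 65% in Thornfield, which does not meet the threshold, so Maya controls no company.
Neither Maya nor any entity Maya controls holds any voting interest in Selkirk.
So before the transaction, Maya does not control Selkirk.
After the purchase, Maya's direct stake in Thornfield rises to 65% + 19% = 84%, and Sven's stake falls to 14%.
Maya holds 84% of Thornfield, so Maya controls Thornfield.
Thornfield holds 87% of Selkirk, so Maya controls Selkirk.
Maya did not control Selkirk before and does after, so the clause is triggered.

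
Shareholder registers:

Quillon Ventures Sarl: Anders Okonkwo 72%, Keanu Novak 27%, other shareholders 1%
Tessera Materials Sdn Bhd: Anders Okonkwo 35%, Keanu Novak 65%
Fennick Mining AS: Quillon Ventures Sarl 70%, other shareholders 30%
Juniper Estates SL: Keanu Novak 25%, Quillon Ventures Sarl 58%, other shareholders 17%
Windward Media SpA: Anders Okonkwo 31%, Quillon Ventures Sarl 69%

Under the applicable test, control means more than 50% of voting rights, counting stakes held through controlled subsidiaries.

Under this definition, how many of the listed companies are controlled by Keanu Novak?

Keanu holds 65% of Tessera, so Keanu controls Tessera.
No other company's threshold is met.
Keanu controls 1 company.

1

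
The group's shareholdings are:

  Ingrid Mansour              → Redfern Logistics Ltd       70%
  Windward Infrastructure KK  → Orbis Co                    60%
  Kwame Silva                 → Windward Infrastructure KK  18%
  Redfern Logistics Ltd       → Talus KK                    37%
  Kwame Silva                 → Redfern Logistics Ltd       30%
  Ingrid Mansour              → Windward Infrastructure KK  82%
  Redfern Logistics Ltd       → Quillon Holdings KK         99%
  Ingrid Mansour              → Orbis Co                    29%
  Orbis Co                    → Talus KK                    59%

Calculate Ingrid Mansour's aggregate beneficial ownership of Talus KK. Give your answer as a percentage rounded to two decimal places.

72.04%

Ingrid reaches Talus along 3 paths.
Via Redfern: 70% × 37% = 25.9%.
Via Orbis: 29% × 59% = 17.11%.
Via Windward → Orbis: 82% × 60% × 59% = 29.028%.
Total: 25.9% + 17.11% + 29.028% = 72.038%.
Rounded: 72.04%.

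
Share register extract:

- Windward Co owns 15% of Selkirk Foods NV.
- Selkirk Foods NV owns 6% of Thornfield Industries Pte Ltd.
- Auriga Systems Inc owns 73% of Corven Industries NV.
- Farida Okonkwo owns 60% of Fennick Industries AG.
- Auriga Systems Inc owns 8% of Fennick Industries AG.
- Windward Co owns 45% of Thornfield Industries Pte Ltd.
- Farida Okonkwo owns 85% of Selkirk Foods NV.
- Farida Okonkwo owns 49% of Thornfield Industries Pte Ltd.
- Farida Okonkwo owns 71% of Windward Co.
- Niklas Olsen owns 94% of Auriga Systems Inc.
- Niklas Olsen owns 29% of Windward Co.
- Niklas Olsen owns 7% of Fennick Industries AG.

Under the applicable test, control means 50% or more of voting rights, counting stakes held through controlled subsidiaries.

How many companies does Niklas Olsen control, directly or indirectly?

2

Niklas holds 94% of Auriga, so Niklas controls Auriga.
Auriga holds 73% of Corven, so Niklas controls Corven.
No other company's threshold is met.
Niklas controls 2 companies.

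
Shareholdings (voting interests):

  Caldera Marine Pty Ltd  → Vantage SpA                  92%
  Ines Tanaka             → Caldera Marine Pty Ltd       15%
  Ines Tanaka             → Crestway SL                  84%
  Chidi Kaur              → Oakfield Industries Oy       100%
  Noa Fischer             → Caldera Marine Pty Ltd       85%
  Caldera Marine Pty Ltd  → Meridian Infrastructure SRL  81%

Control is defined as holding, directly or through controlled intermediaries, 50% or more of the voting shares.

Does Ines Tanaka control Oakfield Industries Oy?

No

Ines holds 84% of Crestway, so Ines controls Crestway.
Neither Ines nor any entity Ines controls holds any voting interest in Oakfield.
So Ines does not control Oakfield.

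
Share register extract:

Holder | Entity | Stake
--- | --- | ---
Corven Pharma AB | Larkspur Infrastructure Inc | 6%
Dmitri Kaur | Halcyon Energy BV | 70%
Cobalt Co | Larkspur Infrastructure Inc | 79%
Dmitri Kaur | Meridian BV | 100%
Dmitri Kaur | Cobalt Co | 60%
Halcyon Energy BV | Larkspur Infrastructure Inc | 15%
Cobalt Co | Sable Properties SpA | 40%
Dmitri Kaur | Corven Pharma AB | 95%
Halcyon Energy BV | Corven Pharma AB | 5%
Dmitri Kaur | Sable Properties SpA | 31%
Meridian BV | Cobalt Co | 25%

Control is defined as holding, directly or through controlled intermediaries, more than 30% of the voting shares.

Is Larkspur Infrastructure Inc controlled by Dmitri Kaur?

Yes

Dmitri holds 70% of Halcyon, so Dmitri controls Halcyon.
Dmitri and Halcyon together hold 95% + 5% = 100% of Corven, so Dmitri controls Corven.
Dmitri holds 100% of Meridian, so Dmitri controls Meridian.
Dmitri and Meridian together hold 60% + 25% = 85% of Cobalt, so Dmitri controls Cobalt.
Halcyon and Cobalt and Corven together hold 15% + 79% + 6% = 100% of Larkspur, so Dmitri controls Larkspur.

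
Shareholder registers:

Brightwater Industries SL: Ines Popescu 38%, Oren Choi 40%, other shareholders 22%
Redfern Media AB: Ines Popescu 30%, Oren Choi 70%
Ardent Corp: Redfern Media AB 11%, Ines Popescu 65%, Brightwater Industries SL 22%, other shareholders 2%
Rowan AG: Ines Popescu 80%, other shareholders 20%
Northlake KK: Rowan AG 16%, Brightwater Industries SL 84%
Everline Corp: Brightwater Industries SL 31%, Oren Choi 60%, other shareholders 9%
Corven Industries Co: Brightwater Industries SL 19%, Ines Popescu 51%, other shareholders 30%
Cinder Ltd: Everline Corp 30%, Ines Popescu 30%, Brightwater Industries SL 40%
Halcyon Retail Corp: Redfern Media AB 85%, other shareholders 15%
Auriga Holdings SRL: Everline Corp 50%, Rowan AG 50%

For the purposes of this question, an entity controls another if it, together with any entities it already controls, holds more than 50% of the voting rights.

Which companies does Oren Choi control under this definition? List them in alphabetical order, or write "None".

Oren holds 70% of Redfern, so Oren controls Redfern.
Oren holds 60% of Everline, so Oren controls Everline.
Redfern holds 85% of Halcyon, so Oren controls Halcyon.
No other company's threshold is met.

Everline Corp, Halcyon Retail Corp, Redfern Media AB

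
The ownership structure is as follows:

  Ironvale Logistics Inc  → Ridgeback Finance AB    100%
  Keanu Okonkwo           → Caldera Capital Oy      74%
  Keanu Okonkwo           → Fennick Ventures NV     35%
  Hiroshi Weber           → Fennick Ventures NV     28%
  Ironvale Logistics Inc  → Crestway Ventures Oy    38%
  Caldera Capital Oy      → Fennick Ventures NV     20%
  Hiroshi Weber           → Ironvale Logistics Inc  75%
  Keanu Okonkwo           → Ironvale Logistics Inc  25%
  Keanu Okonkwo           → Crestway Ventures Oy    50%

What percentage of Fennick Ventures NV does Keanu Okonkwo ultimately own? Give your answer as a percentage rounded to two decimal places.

49.80%

Keanu reaches Fennick along 2 paths.
Direct stake: 35% = 35%.
Via Caldera: 74% × 20% = 14.8%.
Total: 35% + 14.8% = 49.8%.
Rounded: 49.80%.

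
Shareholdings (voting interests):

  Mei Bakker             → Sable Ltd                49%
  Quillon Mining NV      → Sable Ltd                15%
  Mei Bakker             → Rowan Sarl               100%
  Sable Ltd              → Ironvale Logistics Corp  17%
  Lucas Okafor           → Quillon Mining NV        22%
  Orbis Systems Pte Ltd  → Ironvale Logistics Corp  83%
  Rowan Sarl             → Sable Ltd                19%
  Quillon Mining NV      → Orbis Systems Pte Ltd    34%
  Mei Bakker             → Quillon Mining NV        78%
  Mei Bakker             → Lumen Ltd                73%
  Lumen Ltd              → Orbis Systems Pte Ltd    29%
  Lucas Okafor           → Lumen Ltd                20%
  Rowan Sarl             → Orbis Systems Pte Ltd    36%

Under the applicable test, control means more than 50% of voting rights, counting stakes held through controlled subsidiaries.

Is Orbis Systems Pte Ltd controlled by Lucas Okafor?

No

Lucas's largest direct stake is 22% in Quillon, which does not meet the threshold, so Lucas controls no company.
Neither Lucas nor any entity Lucas controls holds any voting interest in Orbis.
So Lucas does not control Orbis.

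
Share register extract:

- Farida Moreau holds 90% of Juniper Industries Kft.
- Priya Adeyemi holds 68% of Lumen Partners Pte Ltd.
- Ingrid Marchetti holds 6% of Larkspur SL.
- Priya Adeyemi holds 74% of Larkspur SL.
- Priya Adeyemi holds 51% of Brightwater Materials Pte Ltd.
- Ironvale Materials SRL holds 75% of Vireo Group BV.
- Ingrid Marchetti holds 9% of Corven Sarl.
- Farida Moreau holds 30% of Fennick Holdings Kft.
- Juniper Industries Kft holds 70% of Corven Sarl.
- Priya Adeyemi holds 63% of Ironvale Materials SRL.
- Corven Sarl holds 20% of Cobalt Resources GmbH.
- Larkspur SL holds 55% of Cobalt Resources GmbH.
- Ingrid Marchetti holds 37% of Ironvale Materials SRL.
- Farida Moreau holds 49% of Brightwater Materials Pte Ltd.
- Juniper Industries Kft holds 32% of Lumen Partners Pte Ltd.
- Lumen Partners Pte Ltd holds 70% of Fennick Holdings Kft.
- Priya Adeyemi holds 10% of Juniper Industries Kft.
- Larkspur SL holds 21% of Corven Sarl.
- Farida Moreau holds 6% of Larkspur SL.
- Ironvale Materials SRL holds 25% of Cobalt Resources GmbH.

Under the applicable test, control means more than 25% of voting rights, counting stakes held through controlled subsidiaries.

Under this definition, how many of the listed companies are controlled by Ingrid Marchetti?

Ingrid holds 37% of Ironvale, so Ingrid controls Ironvale.
Ironvale holds 75% of Vireo, so Ingrid controls Vireo.
No other company's threshold is met.
Ingrid controls 2 companies.

2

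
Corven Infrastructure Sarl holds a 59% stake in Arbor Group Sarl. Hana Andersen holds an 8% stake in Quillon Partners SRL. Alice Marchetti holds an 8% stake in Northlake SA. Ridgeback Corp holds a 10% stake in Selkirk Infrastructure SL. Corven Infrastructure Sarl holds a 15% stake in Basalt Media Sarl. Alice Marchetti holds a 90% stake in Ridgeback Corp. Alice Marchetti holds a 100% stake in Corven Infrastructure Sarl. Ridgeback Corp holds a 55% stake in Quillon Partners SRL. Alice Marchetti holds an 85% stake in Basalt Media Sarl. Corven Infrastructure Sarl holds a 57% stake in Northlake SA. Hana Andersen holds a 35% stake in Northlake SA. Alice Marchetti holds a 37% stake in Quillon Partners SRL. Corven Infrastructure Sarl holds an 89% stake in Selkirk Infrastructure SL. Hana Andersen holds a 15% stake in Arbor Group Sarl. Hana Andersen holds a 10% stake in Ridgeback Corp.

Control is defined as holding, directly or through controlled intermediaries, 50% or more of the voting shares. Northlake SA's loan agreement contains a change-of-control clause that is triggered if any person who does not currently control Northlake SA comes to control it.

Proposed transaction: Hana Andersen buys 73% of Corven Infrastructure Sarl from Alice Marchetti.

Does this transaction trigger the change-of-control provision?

The purchase adds only to Hana's holdings (Alice's stake shrinks), so Hana is the only person who could newly come to control Northlake.
Hana's largest direct stake is 35% in Northlake, which does not meet the threshold, so Hana controls no company.
In Northlake, Hana's side holds only 35%, not ≥ 50%.
So before the transaction, Hana does not control Northlake.
After the purchase, Hana holds 73% of Corven directly, and Alice's stake falls to 27%.
Hana holds 73% of Corven, so Hana controls Corven.
Hana and Corven together hold 35% + 57% = 92% of Northlake, so Hana controls Northlake.
Hana did not control Northlake before and does after, so the clause is triggered.

Yes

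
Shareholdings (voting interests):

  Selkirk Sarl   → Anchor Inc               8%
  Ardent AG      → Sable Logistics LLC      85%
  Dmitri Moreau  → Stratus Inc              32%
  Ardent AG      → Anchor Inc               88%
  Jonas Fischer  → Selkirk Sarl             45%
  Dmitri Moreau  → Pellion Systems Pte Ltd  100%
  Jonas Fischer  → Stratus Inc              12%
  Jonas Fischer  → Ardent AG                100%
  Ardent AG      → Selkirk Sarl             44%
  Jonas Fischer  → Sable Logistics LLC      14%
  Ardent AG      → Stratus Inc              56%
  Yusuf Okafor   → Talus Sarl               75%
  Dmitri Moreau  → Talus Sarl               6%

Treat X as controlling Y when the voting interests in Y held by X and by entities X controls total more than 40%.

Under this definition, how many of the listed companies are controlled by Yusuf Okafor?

Yusuf holds 75% of Talus, so Yusuf controls Talus.
No other company's threshold is met.
Yusuf controls 1 company.

1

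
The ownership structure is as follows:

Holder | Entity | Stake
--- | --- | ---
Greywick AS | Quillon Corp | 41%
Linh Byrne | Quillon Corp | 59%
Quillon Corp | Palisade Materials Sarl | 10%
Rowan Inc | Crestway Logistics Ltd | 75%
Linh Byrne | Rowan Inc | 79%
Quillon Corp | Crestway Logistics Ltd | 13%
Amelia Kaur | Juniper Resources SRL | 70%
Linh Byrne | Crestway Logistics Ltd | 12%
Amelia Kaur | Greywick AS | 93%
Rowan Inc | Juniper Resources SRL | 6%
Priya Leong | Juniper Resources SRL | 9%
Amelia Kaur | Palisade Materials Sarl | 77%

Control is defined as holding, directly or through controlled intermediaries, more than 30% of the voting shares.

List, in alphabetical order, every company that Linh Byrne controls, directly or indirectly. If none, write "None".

Crestway Logistics Ltd, Quillon Corp, Rowan Inc

Linh holds 79% of Rowan, so Linh controls Rowan.
Linh holds 59% of Quillon, so Linh controls Quillon.
Quillon and Linh and Rowan together hold 13% + 12% + 75% = 100% of Crestway, so Linh controls Crestway.
No other company's threshold is met.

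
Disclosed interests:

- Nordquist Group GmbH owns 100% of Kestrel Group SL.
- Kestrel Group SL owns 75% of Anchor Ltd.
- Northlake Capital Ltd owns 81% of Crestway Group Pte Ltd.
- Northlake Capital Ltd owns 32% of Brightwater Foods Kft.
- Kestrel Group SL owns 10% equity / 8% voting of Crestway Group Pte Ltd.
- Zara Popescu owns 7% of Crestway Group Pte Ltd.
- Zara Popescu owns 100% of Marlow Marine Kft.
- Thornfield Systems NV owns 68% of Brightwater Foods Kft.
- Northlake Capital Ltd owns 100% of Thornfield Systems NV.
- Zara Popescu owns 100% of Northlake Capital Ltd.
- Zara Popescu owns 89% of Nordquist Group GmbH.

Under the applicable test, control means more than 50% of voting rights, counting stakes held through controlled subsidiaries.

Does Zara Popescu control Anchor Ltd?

Zara holds 89% of Nordquist, so Zara controls Nordquist.
Nordquist holds 100% of Kestrel, so Zara controls Kestrel.
Kestrel holds 75% of Anchor, so Zara controls Anchor.

Yes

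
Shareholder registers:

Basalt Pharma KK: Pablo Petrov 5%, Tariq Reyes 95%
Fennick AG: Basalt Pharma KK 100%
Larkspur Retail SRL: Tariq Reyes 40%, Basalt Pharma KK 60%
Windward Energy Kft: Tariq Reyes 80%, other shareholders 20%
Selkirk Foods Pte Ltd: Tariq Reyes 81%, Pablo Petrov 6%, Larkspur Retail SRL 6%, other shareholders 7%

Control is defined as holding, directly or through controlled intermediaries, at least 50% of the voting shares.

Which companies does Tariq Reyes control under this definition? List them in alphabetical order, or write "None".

Tariq holds 95% of Basalt, so Tariq controls Basalt.
Basalt holds 100% of Fennick, so Tariq controls Fennick.
Tariq and Basalt together hold 40% + 60% = 100% of Larkspur, so Tariq controls Larkspur.
Tariq holds 80% of Windward, so Tariq controls Windward.
Tariq and Larkspur together hold 81% + 6% = 87% of Selkirk, so Tariq controls Selkirk.

Basalt Pharma KK, Fennick AG, Larkspur Retail SRL, Selkirk Foods Pte Ltd, Windward Energy Kft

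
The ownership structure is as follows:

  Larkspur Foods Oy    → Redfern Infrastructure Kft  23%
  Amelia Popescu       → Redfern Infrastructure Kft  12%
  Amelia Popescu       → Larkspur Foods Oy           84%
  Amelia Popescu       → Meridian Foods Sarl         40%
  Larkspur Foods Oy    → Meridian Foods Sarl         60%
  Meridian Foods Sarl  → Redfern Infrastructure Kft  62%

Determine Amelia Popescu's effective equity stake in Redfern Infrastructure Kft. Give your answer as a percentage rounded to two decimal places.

Amelia reaches Redfern along 4 paths.
Direct stake: 12% = 12%.
Via Meridian: 40% × 62% = 24.8%.
Via Larkspur → Meridian: 84% × 60% × 62% = 31.248%.
Via Larkspur: 84% × 23% = 19.32%.
Total: 12% + 24.8% + 31.248% + 19.32% = 87.368%.
Rounded: 87.37%.

87.37%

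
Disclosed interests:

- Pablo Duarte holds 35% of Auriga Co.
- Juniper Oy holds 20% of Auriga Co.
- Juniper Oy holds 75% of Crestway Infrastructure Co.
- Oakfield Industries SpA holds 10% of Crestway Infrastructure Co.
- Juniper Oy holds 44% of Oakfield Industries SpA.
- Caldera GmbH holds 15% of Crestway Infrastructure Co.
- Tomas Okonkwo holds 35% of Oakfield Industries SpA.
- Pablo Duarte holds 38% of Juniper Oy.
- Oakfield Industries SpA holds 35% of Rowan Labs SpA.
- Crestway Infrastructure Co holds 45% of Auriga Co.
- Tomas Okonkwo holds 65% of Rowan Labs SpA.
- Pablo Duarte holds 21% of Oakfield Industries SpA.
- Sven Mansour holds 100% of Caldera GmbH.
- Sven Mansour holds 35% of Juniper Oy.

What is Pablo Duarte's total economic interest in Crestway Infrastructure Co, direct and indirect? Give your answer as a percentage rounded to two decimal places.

Pablo reaches Crestway along 3 paths.
Via Juniper: 38% × 75% = 28.5%.
Via Juniper → Oakfield: 38% × 44% × 10% = 1.672%.
Via Oakfield: 21% × 10% = 2.1%.
Total: 28.5% + 1.672% + 2.1% = 32.272%.
Rounded: 32.27%.

32.27%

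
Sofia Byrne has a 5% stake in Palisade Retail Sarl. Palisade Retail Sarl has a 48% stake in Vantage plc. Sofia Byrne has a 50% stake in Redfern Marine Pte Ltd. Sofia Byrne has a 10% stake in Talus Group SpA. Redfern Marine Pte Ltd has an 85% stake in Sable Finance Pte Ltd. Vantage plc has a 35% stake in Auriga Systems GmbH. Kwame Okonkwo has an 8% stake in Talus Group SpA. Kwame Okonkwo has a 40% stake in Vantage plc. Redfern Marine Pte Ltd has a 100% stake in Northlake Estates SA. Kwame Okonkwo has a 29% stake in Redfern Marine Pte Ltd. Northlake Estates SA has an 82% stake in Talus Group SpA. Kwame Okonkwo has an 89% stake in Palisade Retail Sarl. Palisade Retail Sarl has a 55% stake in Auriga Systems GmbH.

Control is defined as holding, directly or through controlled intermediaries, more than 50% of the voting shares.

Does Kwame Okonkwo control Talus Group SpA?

No

Kwame holds 89% of Palisade, so Kwame controls Palisade.
Kwame and Palisade together hold 40% + 48% = 88% of Vantage, so Kwame controls Vantage.
Palisade and Vantage together hold 55% + 35% = 90% of Auriga, so Kwame controls Auriga.
In Talus, Kwame's side holds only 8%, not > 50%.
So Kwame does not control Talus.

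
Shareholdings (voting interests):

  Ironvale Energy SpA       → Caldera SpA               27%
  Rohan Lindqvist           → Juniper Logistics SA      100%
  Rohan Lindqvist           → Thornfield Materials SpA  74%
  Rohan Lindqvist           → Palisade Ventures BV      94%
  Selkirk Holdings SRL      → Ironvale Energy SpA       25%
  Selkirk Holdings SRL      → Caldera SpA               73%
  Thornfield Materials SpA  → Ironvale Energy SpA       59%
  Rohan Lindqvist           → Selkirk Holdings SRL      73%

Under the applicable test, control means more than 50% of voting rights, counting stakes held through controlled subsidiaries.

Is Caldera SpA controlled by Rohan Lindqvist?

Rohan holds 73% of Selkirk, so Rohan controls Selkirk.
Rohan holds 74% of Thornfield, so Rohan controls Thornfield.
Thornfield and Selkirk together hold 59% + 25% = 84% of Ironvale, so Rohan controls Ironvale.
Selkirk and Ironvale together hold 73% + 27% = 100% of Caldera, so Rohan controls Caldera.

Yes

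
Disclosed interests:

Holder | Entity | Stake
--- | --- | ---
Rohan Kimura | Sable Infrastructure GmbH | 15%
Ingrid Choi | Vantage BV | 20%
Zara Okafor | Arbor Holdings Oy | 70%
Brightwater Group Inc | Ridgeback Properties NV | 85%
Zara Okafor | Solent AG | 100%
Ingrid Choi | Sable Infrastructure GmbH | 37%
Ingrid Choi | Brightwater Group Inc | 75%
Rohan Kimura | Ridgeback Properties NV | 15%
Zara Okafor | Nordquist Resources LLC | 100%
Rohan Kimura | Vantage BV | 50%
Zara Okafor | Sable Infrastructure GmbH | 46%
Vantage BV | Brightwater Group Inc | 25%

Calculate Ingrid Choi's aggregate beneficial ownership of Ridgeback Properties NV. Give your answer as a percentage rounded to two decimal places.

68.00%

Ingrid reaches Ridgeback along 2 paths.
Via Vantage → Brightwater: 20% × 25% × 85% = 4.25%.
Via Brightwater: 75% × 85% = 63.75%.
Total: 4.25% + 63.75% = 68%.
Rounded: 68.00%.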